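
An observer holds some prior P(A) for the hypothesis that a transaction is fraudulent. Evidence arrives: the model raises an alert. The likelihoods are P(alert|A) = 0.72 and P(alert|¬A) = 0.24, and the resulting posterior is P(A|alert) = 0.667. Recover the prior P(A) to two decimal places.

P(A) = 0.40

Bayes' rule in odds form gives O(A|E) = O(A)·[P(E|A)/P(E|¬A)], hence O(A) = O(A|E)/LR.
Posterior odds = 0.667/(1−0.667) = 2.0030. LR = 0.72/0.24 = 3.0000.
Prior odds = 2.0030/3.0000 = 0.6677, so P(A) = 0.6677/(1+0.6677) ≈ 0.40.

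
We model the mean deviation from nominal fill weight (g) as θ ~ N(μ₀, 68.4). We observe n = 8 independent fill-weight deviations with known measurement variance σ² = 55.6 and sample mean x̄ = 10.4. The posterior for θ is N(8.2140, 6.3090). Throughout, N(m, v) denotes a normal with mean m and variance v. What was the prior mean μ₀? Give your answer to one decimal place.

The posterior mean is a precision-weighted average: μ_n = (τ₀μ₀ + τ_data·x̄)/(τ₀+τ_data), with τ₀=1/σ₀² and τ_data=n/σ².
Here τ₀ = 1/68.4 = 0.014620 and τ_data = 8/55.6 = 0.143885, so τ_n = 0.158505.
Rearranging for μ₀: μ₀ = (μ_n·τ_n − τ_data·x̄)/τ₀ = (8.2140·0.158505 − 0.143885·10.4) / 0.014620 = -0.194444/0.014620 ≈ -13.3.

μ₀ = -13.3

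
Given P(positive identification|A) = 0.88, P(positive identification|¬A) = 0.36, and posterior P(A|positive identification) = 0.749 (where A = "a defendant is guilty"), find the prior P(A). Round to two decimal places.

P(A) = 0.55

In odds form, posterior odds = prior odds × likelihood ratio, so prior odds = posterior odds ÷ LR.
Posterior odds = 0.749/(1−0.749) = 2.9841. LR = 0.88/0.36 = 2.4444.
Prior odds = 2.9841/2.4444 = 1.2208, so P(A) = 1.2208/(1+1.2208) ≈ 0.55.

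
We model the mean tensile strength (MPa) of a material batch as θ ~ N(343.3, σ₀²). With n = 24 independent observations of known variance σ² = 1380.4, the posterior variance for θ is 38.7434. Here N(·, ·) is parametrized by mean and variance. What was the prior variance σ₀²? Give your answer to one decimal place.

σ₀² = 118.7

For the Normal–Normal model with known σ², precisions add: τ_n = τ₀ + n/σ².
So 1/σ₀² = 1/38.7434 − 24/1380.4 = 0.025811 − 0.017386 = 0.008425.
Hence σ₀² = 1/0.008425 ≈ 118.7.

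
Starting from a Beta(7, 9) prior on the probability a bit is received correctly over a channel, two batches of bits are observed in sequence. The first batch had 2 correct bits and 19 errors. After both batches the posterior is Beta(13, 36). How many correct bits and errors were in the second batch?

4 correct bits and 8 errors

Because Beta–binomial updating is additive in the counts, the combined data contributed (α_post−α_prior, β_post−β_prior) successes and failures.
Total across both batches: 13−7=6 correct bits, 36−9=27 errors.
Subtract the first batch: 6−2=4 correct bits and 27−19=8 errors.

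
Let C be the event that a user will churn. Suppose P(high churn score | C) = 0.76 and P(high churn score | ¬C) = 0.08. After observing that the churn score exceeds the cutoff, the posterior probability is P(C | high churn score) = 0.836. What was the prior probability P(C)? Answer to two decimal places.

In odds form, posterior odds = prior odds × likelihood ratio, so prior odds = posterior odds ÷ LR.
Posterior odds = 0.836/(1−0.836) = 5.0976. LR = 0.76/0.08 = 9.5000.
Prior odds = 5.0976/9.5000 = 0.5366, so P(C) = 0.5366/(1+0.5366) ≈ 0.35.

P(C) = 0.35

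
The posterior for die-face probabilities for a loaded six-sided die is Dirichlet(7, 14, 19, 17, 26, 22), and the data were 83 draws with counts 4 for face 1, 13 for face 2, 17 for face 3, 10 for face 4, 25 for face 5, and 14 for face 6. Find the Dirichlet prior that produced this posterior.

For a Dirichlet(α) prior with multinomial counts c, the posterior is Dirichlet(α + c) componentwise.
Subtract each count from the matching posterior parameter: 7−4=3, 14−13=1, 19−17=2, 17−10=7, 26−25=1, 22−14=8.

Dirichlet(3, 1, 2, 7, 1, 8)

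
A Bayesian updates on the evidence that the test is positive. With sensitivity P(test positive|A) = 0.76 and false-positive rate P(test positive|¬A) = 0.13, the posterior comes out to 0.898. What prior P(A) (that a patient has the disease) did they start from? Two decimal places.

P(A) = 0.60

In odds form, posterior odds = prior odds × likelihood ratio, so prior odds = posterior odds ÷ LR.
Posterior odds = 0.898/(1−0.898) = 8.8039. LR = 0.76/0.13 = 5.8462.
Prior odds = 8.8039/5.8462 = 1.5059, so P(A) = 1.5059/(1+1.5059) ≈ 0.60.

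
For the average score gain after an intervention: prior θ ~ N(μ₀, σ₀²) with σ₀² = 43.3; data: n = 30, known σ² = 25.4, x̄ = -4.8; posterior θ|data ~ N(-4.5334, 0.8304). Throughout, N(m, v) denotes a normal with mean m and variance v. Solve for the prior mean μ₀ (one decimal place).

The posterior mean is a precision-weighted average: μ_n = (τ₀μ₀ + τ_data·x̄)/(τ₀+τ_data), with τ₀=1/σ₀² and τ_data=n/σ².
Here τ₀ = 1/43.3 = 0.023095 and τ_data = 30/25.4 = 1.181102, so τ_n = 1.204197.
Rearranging for μ₀: μ₀ = (μ_n·τ_n − τ_data·x̄)/τ₀ = (-4.5334·1.204197 − 1.181102·-4.8) / 0.023095 = 0.210183/0.023095 ≈ 9.1.

μ₀ = 9.1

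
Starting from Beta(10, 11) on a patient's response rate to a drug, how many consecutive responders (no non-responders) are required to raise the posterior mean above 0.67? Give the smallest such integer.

After k responders and 0 non-responders the posterior is Beta(10+k, 11), with mean (10+k)/(10+11+k).
Set (10+k)/(21+k) > 0.67 and solve: k > (0.67·21 − 10)/(1 − 0.67) = 12.333.
The smallest integer exceeding 12.333 is 13, and checking k=13: (23)/(34) = 0.6765 > 0.67.

k = 13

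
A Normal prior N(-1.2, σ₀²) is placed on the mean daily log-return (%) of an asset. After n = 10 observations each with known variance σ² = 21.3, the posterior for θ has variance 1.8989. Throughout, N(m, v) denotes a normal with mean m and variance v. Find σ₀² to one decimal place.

σ₀² = 17.5

Posterior precision equals prior precision plus data precision: 1/σ_n² = 1/σ₀² + n/σ².
So 1/σ₀² = 1/1.8989 − 10/21.3 = 0.526621 − 0.469484 = 0.057137.
Hence σ₀² = 1/0.057137 ≈ 17.5.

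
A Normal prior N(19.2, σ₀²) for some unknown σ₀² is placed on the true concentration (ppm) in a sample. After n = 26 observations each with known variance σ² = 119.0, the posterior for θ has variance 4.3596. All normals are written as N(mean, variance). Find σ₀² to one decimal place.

Posterior precision equals prior precision plus data precision: 1/σ_n² = 1/σ₀² + n/σ².
So 1/σ₀² = 1/4.3596 − 26/119.0 = 0.229379 − 0.218487 = 0.010892.
Hence σ₀² = 1/0.010892 ≈ 91.8.

σ₀² = 91.8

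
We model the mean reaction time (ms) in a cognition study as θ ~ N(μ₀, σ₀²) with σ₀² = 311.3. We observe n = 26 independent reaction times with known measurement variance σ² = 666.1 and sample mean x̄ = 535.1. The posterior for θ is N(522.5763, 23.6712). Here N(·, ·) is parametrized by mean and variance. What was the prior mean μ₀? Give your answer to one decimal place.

With known observation variance, the Normal–Normal posterior has precision τ_n = τ₀ + n/σ² and mean μ_n = (τ₀μ₀ + (n/σ²)x̄)/τ_n.
Here τ₀ = 1/311.3 = 0.003212 and τ_data = 26/666.1 = 0.039033, so τ_n = 0.042245.
Rearranging for μ₀: μ₀ = (μ_n·τ_n − τ_data·x̄)/τ₀ = (522.5763·0.042245 − 0.039033·535.1) / 0.003212 = 1.189677/0.003212 ≈ 370.4.

μ₀ = 370.4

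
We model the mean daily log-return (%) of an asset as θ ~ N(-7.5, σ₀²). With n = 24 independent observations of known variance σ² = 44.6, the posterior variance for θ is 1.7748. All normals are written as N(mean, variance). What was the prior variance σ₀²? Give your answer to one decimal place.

σ₀² = 39.5

Posterior precision equals prior precision plus data precision: 1/σ_n² = 1/σ₀² + n/σ².
So 1/σ₀² = 1/1.7748 − 24/44.6 = 0.563444 − 0.538117 = 0.025327.
Hence σ₀² = 1/0.025327 ≈ 39.5.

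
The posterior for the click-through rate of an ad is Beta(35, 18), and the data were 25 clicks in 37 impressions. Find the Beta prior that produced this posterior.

Beta is conjugate to the binomial likelihood: posterior = Beta(α+s, β+f).
Subtract the data counts: 35−25=10, 18−12=6.

Beta(10, 6)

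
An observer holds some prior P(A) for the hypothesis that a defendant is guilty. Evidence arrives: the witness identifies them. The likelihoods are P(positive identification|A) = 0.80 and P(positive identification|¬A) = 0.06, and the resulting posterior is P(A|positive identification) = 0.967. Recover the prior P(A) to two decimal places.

P(A) = 0.69

Bayes' rule in odds form gives O(A|E) = O(A)·[P(E|A)/P(E|¬A)], hence O(A) = O(A|E)/LR.
Posterior odds = 0.967/(1−0.967) = 29.3030. LR = 0.80/0.06 = 13.3333.
Prior odds = 29.3030/13.3333 = 2.1977, so P(A) = 2.1977/(1+2.1977) ≈ 0.69.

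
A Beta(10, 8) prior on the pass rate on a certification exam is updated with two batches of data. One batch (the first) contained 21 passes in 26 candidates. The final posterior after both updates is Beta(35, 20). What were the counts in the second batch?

4 passes and 7 failures

Because Beta–binomial updating is additive in the counts, the combined data contributed (α_post−α_prior, β_post−β_prior) successes and failures.
Total across both batches: 35−10=25 passes, 20−8=12 failures.
Subtract the first batch: 25−21=4 passes and 12−5=7 failures.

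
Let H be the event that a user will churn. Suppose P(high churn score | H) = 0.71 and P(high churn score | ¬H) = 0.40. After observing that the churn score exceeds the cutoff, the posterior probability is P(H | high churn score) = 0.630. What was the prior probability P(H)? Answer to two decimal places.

Bayes' rule in odds form gives O(H|E) = O(H)·[P(E|H)/P(E|¬H)], hence O(H) = O(H|E)/LR.
Posterior odds = 0.630/(1−0.630) = 1.7027. LR = 0.71/0.40 = 1.7750.
Prior odds = 1.7027/1.7750 = 0.9593, so P(H) = 0.9593/(1+0.9593) ≈ 0.49.

P(H) = 0.49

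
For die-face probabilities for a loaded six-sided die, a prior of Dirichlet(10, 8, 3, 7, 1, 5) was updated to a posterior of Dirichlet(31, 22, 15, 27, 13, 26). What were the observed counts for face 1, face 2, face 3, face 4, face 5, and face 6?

For a Dirichlet(α) prior with multinomial counts c, the posterior is Dirichlet(α + c) componentwise.
Counts are posterior − prior componentwise: 31−10=21, 22−8=14, 15−3=12, 27−7=20, 13−1=12, 26−5=21.

counts (21, 14, 12, 20, 12, 21)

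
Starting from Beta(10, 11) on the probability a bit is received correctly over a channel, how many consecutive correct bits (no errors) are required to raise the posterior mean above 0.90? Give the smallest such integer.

k = 90

After k correct bits and 0 errors the posterior is Beta(10+k, 11), with mean (10+k)/(10+11+k).
Set (10+k)/(21+k) > 0.90 and solve: k > (0.90·21 − 10)/(1 − 0.90) = 89.000.
The smallest integer exceeding 89.000 is 90, and checking k=90: (100)/(111) = 0.9009 > 0.90.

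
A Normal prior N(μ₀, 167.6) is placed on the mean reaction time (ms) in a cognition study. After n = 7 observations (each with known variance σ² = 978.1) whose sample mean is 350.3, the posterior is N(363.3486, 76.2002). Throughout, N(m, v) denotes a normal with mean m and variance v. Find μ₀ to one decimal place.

μ₀ = 379.0

The posterior mean is a precision-weighted average: μ_n = (τ₀μ₀ + τ_data·x̄)/(τ₀+τ_data), with τ₀=1/σ₀² and τ_data=n/σ².
Here τ₀ = 1/167.6 = 0.005967 and τ_data = 7/978.1 = 0.007157, so τ_n = 0.013124.
Rearranging for μ₀: μ₀ = (μ_n·τ_n − τ_data·x̄)/τ₀ = (363.3486·0.013124 − 0.007157·350.3) / 0.005967 = 2.261490/0.005967 ≈ 379.0.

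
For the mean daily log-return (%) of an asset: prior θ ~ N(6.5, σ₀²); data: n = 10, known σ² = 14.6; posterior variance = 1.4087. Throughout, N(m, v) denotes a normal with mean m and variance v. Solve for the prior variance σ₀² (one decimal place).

For the Normal–Normal model with known σ², precisions add: τ_n = τ₀ + n/σ².
So 1/σ₀² = 1/1.4087 − 10/14.6 = 0.709874 − 0.684932 = 0.024942.
Hence σ₀² = 1/0.024942 ≈ 40.1.

σ₀² = 40.1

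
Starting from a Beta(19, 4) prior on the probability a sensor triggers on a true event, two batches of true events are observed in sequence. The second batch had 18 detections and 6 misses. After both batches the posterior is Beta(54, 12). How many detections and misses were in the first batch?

Sequential conjugate updates are equivalent to a single update on the pooled data, so total successes = posterior α − prior α and total failures = posterior β − prior β.
Total across both batches: 54−19=35 detections, 12−4=8 misses.
Subtract the second batch: 35−18=17 detections and 8−6=2 misses.

17 detections and 2 misses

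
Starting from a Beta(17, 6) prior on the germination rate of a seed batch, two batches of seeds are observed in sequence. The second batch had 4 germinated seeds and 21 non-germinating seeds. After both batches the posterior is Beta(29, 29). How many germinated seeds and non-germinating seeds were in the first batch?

8 germinated seeds and 2 non-germinating seeds

Sequential conjugate updates are equivalent to a single update on the pooled data, so total successes = posterior α − prior α and total failures = posterior β − prior β.
Total across both batches: 29−17=12 germinated seeds, 29−6=23 non-germinating seeds.
Subtract the second batch: 12−4=8 germinated seeds and 23−21=2 non-germinating seeds.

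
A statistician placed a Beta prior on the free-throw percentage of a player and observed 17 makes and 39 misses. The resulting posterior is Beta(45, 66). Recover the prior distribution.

Beta(28, 27)

Under Beta–binomial conjugacy the posterior parameters are (a+s, b+f).
Subtract the data counts: 45−17=28, 66−39=27.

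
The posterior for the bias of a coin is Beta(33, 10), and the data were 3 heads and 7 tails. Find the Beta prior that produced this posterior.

Beta(30, 3)

Beta is conjugate to the binomial likelihood: posterior = Beta(a+s, b+f).
So a = 33 − 3 = 30 and b = 10 − 7 = 3.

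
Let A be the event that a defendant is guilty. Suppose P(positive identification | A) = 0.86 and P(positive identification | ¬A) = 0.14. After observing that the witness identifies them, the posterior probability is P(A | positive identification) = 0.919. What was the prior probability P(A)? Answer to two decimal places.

Bayes' rule in odds form gives O(A|E) = O(A)·[P(E|A)/P(E|¬A)], hence O(A) = O(A|E)/LR.
Posterior odds = 0.919/(1−0.919) = 11.3457. LR = 0.86/0.14 = 6.1429.
Prior odds = 11.3457/6.1429 = 1.8470, so P(A) = 1.8470/(1+1.8470) ≈ 0.65.

P(A) = 0.65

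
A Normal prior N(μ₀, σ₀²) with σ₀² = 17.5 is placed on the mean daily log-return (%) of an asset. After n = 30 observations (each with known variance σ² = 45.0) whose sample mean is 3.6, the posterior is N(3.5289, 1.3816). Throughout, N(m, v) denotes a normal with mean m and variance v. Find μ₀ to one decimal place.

The posterior mean is a precision-weighted average: μ_n = (τ₀μ₀ + τ_data·x̄)/(τ₀+τ_data), with τ₀=1/σ₀² and τ_data=n/σ².
Here τ₀ = 1/17.5 = 0.057143 and τ_data = 30/45.0 = 0.666667, so τ_n = 0.723810.
Rearranging for μ₀: μ₀ = (μ_n·τ_n − τ_data·x̄)/τ₀ = (3.5289·0.723810 − 0.666667·3.6) / 0.057143 = 0.154252/0.057143 ≈ 2.7.

μ₀ = 2.7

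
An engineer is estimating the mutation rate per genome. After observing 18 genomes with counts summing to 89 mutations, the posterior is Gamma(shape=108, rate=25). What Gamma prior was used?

Gamma–Poisson conjugacy: posterior shape = α + Σxᵢ, posterior rate = β + n.
So α = 108 − 89 = 19 and β = 25 − 18 = 7.

Gamma(shape=19, rate=7)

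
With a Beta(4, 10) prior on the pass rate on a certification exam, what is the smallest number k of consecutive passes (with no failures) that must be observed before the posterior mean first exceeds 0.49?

After k passes and 0 failures the posterior is Beta(4+k, 10), with mean (4+k)/(4+10+k).
Set (4+k)/(14+k) > 0.49 and solve: k > (0.49·14 − 4)/(1 − 0.49) = 5.608.
The smallest integer exceeding 5.608 is 6, and checking k=6: (10)/(20) = 0.5000 > 0.49.

k = 6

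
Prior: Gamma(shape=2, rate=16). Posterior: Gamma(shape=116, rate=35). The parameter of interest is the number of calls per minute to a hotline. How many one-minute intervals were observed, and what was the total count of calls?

A Gamma(α, β) prior (rate parametrization) on a Poisson rate with n observations summing to S gives posterior Gamma(α+S, β+n).
Matching: Σxᵢ = 116 − 2 = 114 and n = 35 − 16 = 19.

n = 19 one-minute intervals with total 114 calls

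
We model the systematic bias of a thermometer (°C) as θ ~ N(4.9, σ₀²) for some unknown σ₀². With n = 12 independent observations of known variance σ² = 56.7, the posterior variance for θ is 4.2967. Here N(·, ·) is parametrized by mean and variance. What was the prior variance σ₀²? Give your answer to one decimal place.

σ₀² = 47.4

Posterior precision equals prior precision plus data precision: 1/σ_n² = 1/σ₀² + n/σ².
So 1/σ₀² = 1/4.2967 − 12/56.7 = 0.232737 − 0.211640 = 0.021097.
Hence σ₀² = 1/0.021097 ≈ 47.4.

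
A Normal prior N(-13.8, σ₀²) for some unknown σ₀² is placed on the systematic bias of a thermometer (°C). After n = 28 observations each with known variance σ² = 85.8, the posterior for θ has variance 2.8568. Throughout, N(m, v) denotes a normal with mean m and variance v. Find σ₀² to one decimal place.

For the Normal–Normal model with known σ², precisions add: τ_n = τ₀ + n/σ².
So 1/σ₀² = 1/2.8568 − 28/85.8 = 0.350042 − 0.326340 = 0.023702.
Hence σ₀² = 1/0.023702 ≈ 42.2.

σ₀² = 42.2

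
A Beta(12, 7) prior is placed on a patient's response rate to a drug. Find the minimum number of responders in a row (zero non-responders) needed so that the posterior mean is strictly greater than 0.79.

After k responders and 0 non-responders the posterior is Beta(12+k, 7), with mean (12+k)/(12+7+k).
Set (12+k)/(19+k) > 0.79 and solve: k > (0.79·19 − 12)/(1 − 0.79) = 14.333.
The smallest integer exceeding 14.333 is 15.

k = 15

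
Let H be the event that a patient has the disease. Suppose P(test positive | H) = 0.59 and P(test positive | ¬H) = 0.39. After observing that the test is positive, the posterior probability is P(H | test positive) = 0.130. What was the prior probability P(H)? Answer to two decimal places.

Bayes' rule in odds form gives O(H|E) = O(H)·[P(E|H)/P(E|¬H)], hence O(H) = O(H|E)/LR.
Posterior odds = 0.130/(1−0.130) = 0.1494. LR = 0.59/0.39 = 1.5128.
Prior odds = 0.1494/1.5128 = 0.0988, so P(H) = 0.0988/(1+0.0988) ≈ 0.09.

P(H) = 0.09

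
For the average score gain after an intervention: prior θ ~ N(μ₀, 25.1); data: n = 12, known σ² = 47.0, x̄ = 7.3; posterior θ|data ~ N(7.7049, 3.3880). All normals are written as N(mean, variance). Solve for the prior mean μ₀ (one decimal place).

μ₀ = 10.3

With known observation variance, the Normal–Normal posterior has precision τ_n = τ₀ + n/σ² and mean μ_n = (τ₀μ₀ + (n/σ²)x̄)/τ_n.
Here τ₀ = 1/25.1 = 0.039841 and τ_data = 12/47.0 = 0.255319, so τ_n = 0.295160.
Rearranging for μ₀: μ₀ = (μ_n·τ_n − τ_data·x̄)/τ₀ = (7.7049·0.295160 − 0.255319·7.3) / 0.039841 = 0.410350/0.039841 ≈ 10.3.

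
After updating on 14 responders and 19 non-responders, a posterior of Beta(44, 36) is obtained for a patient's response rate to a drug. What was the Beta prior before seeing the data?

Under Beta–binomial conjugacy the posterior parameters are (α+s, β+f).
Subtract the data counts: 44−14=30, 36−19=17.

Beta(30, 17)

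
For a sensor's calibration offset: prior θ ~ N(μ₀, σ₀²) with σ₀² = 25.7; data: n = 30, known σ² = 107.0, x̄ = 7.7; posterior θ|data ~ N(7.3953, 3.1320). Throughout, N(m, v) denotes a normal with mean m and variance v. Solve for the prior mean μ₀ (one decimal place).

The posterior mean is a precision-weighted average: μ_n = (τ₀μ₀ + τ_data·x̄)/(τ₀+τ_data), with τ₀=1/σ₀² and τ_data=n/σ².
Here τ₀ = 1/25.7 = 0.038911 and τ_data = 30/107.0 = 0.280374, so τ_n = 0.319285.
Rearranging for μ₀: μ₀ = (μ_n·τ_n − τ_data·x̄)/τ₀ = (7.3953·0.319285 − 0.280374·7.7) / 0.038911 = 0.202329/0.038911 ≈ 5.2.

μ₀ = 5.2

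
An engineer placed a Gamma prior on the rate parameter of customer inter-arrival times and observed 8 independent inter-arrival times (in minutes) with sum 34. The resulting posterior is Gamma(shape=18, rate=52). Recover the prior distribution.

Gamma–exponential conjugacy: posterior shape = α + n, posterior rate = β + Σtᵢ.
So α = 18 − 8 = 10 and β = 52 − 34 = 18.

Gamma(shape=10, rate=18)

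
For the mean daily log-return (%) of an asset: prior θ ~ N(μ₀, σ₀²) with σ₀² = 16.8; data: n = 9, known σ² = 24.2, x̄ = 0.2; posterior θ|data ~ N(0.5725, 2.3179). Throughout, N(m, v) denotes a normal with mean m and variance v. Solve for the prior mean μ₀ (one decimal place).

With known observation variance, the Normal–Normal posterior has precision τ_n = τ₀ + n/σ² and mean μ_n = (τ₀μ₀ + (n/σ²)x̄)/τ_n.
Here τ₀ = 1/16.8 = 0.059524 and τ_data = 9/24.2 = 0.371901, so τ_n = 0.431425.
Rearranging for μ₀: μ₀ = (μ_n·τ_n − τ_data·x̄)/τ₀ = (0.5725·0.431425 − 0.371901·0.2) / 0.059524 = 0.172611/0.059524 ≈ 2.9.

μ₀ = 2.9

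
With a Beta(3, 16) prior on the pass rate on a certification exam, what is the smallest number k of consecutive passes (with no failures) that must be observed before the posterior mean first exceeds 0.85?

After k passes and 0 failures the posterior is Beta(3+k, 16), with mean (3+k)/(3+16+k).
Set (3+k)/(19+k) > 0.85 and solve: k > (0.85·19 − 3)/(1 − 0.85) = 87.667.
The smallest integer exceeding 87.667 is 88.

k = 88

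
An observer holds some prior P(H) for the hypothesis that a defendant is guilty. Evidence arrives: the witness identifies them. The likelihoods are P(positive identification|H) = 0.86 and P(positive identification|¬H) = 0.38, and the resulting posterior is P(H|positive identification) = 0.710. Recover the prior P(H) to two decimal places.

P(H) = 0.52

Bayes' rule in odds form gives O(H|E) = O(H)·[P(E|H)/P(E|¬H)], hence O(H) = O(H|E)/LR.
Posterior odds = 0.710/(1−0.710) = 2.4483. LR = 0.86/0.38 = 2.2632.
Prior odds = 2.4483/2.2632 = 1.0818, so P(H) = 1.0818/(1+1.0818) ≈ 0.52.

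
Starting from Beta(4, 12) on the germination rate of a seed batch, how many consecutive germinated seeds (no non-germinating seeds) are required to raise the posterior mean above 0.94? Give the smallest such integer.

k = 185

After k germinated seeds and 0 non-germinating seeds the posterior is Beta(4+k, 12), with mean (4+k)/(4+12+k).
Set (4+k)/(16+k) > 0.94 and solve: k > (0.94·16 − 4)/(1 − 0.94) = 184.000.
The smallest integer exceeding 184.000 is 185, and checking k=185: (189)/(201) = 0.9403 > 0.94.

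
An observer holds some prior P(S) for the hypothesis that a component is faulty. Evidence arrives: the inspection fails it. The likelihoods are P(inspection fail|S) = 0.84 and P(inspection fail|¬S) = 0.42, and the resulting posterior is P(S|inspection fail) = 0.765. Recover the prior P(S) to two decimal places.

In odds form, posterior odds = prior odds × likelihood ratio, so prior odds = posterior odds ÷ LR.
Posterior odds = 0.765/(1−0.765) = 3.2553. LR = 0.84/0.42 = 2.0000.
Prior odds = 3.2553/2.0000 = 1.6277, so P(S) = 1.6277/(1+1.6277) ≈ 0.62.

P(S) = 0.62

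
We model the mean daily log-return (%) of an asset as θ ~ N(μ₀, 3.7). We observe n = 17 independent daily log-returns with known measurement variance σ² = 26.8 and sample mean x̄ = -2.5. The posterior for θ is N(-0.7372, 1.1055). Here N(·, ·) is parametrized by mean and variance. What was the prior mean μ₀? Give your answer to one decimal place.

μ₀ = 3.4

The posterior mean is a precision-weighted average: μ_n = (τ₀μ₀ + τ_data·x̄)/(τ₀+τ_data), with τ₀=1/σ₀² and τ_data=n/σ².
Here τ₀ = 1/3.7 = 0.270270 and τ_data = 17/26.8 = 0.634328, so τ_n = 0.904598.
Rearranging for μ₀: μ₀ = (μ_n·τ_n − τ_data·x̄)/τ₀ = (-0.7372·0.904598 − 0.634328·-2.5) / 0.270270 = 0.918950/0.270270 ≈ 3.4.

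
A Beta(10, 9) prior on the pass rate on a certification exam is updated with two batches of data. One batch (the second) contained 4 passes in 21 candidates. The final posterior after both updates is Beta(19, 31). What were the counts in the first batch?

5 passes and 5 failures

Because Beta–binomial updating is additive in the counts, the combined data contributed (α_post−α_prior, β_post−β_prior) successes and failures.
Total across both batches: 19−10=9 passes, 31−9=22 failures.
Subtract the second batch: 9−4=5 passes and 22−17=5 failures.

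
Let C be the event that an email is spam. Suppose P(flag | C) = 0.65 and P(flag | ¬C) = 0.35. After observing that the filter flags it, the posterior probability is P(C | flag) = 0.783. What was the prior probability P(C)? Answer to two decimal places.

Bayes' rule in odds form gives O(C|E) = O(C)·[P(E|C)/P(E|¬C)], hence O(C) = O(C|E)/LR.
Posterior odds = 0.783/(1−0.783) = 3.6083. LR = 0.65/0.35 = 1.8571.
Prior odds = 3.6083/1.8571 = 1.9430, so P(C) = 1.9430/(1+1.9430) ≈ 0.66.

P(C) = 0.66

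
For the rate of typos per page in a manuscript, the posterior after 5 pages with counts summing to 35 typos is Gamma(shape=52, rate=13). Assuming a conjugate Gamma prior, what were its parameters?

Gamma–Poisson conjugacy: posterior shape = α + Σxᵢ, posterior rate = β + n.
So α = 52 − 35 = 17 and β = 13 − 5 = 8.

Gamma(shape=17, rate=8)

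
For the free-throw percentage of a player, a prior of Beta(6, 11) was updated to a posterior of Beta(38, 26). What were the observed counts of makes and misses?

32 makes and 15 misses

Beta is conjugate to the binomial likelihood: posterior = Beta(α+s, β+f).
Match parameters: s=38−6=32, f=26−11=15.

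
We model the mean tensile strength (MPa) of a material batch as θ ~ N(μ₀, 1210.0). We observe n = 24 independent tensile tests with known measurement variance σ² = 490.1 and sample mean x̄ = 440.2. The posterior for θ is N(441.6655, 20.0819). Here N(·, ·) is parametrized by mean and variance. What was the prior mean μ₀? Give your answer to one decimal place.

The posterior mean is a precision-weighted average: μ_n = (τ₀μ₀ + τ_data·x̄)/(τ₀+τ_data), with τ₀=1/σ₀² and τ_data=n/σ².
Here τ₀ = 1/1210.0 = 0.000826 and τ_data = 24/490.1 = 0.048970, so τ_n = 0.049796.
Rearranging for μ₀: μ₀ = (μ_n·τ_n − τ_data·x̄)/τ₀ = (441.6655·0.049796 − 0.048970·440.2) / 0.000826 = 0.436581/0.000826 ≈ 528.5.

μ₀ = 528.5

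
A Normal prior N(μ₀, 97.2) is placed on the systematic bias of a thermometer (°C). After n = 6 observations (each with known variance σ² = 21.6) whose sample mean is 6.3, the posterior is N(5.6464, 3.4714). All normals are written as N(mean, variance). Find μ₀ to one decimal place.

μ₀ = -12.0

The posterior mean is a precision-weighted average: μ_n = (τ₀μ₀ + τ_data·x̄)/(τ₀+τ_data), with τ₀=1/σ₀² and τ_data=n/σ².
Here τ₀ = 1/97.2 = 0.010288 and τ_data = 6/21.6 = 0.277778, so τ_n = 0.288066.
Rearranging for μ₀: μ₀ = (μ_n·τ_n − τ_data·x̄)/τ₀ = (5.6464·0.288066 − 0.277778·6.3) / 0.010288 = -0.123466/0.010288 ≈ -12.0.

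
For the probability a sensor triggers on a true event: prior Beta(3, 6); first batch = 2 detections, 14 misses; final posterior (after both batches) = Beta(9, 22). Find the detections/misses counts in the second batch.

4 detections and 2 misses

Sequential conjugate updates are equivalent to a single update on the pooled data, so total successes = posterior α − prior α and total failures = posterior β − prior β.
Total across both batches: 9−3=6 detections, 22−6=16 misses.
Subtract the first batch: 6−2=4 detections and 16−14=2 misses.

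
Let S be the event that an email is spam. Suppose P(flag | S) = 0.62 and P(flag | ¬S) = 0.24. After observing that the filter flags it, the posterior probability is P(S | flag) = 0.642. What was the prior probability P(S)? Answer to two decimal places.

P(S) = 0.41

In odds form, posterior odds = prior odds × likelihood ratio, so prior odds = posterior odds ÷ LR.
Posterior odds = 0.642/(1−0.642) = 1.7933. LR = 0.62/0.24 = 2.5833.
Prior odds = 1.7933/2.5833 = 0.6942, so P(S) = 0.6942/(1+0.6942) ≈ 0.41.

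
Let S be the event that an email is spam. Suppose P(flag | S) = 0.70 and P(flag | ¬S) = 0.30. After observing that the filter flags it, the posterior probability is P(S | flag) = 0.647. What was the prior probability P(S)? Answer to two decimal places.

P(S) = 0.44

Bayes' rule in odds form gives O(S|E) = O(S)·[P(E|S)/P(E|¬S)], hence O(S) = O(S|E)/LR.
Posterior odds = 0.647/(1−0.647) = 1.8329. LR = 0.70/0.30 = 2.3333.
Prior odds = 1.8329/2.3333 = 0.7855, so P(S) = 0.7855/(1+0.7855) ≈ 0.44.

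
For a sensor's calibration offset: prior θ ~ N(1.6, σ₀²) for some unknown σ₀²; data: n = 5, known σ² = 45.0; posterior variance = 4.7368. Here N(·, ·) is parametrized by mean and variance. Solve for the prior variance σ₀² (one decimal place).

Posterior precision equals prior precision plus data precision: 1/σ_n² = 1/σ₀² + n/σ².
So 1/σ₀² = 1/4.7368 − 5/45.0 = 0.211113 − 0.111111 = 0.100002.
Hence σ₀² = 1/0.100002 ≈ 10.0.

σ₀² = 10.0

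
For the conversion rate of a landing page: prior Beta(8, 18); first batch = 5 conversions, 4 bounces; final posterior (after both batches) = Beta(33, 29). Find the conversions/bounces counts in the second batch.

20 conversions and 7 bounces

Because Beta–binomial updating is additive in the counts, the combined data contributed (α_post−α_prior, β_post−β_prior) successes and failures.
Total across both batches: 33−8=25 conversions, 29−18=11 bounces.
Subtract the first batch: 25−5=20 conversions and 11−4=7 bounces.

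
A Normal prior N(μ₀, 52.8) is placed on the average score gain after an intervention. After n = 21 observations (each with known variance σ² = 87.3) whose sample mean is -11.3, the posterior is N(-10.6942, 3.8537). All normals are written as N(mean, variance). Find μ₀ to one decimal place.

With known observation variance, the Normal–Normal posterior has precision τ_n = τ₀ + n/σ² and mean μ_n = (τ₀μ₀ + (n/σ²)x̄)/τ_n.
Here τ₀ = 1/52.8 = 0.018939 and τ_data = 21/87.3 = 0.240550, so τ_n = 0.259489.
Rearranging for μ₀: μ₀ = (μ_n·τ_n − τ_data·x̄)/τ₀ = (-10.6942·0.259489 − 0.240550·-11.3) / 0.018939 = -0.056812/0.018939 ≈ -3.0.

μ₀ = -3.0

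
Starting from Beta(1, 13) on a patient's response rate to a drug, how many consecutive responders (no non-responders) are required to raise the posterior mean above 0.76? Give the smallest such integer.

After k responders and 0 non-responders the posterior is Beta(1+k, 13), with mean (1+k)/(1+13+k).
Set (1+k)/(14+k) > 0.76 and solve: k > (0.76·14 − 1)/(1 − 0.76) = 40.167.
The smallest integer exceeding 40.167 is 41, and checking k=41: (42)/(55) = 0.7636 > 0.76.

k = 41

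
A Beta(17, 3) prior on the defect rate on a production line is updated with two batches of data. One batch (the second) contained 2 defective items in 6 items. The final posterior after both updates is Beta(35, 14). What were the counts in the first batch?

Sequential conjugate updates are equivalent to a single update on the pooled data, so total successes = posterior α − prior α and total failures = posterior β − prior β.
Total across both batches: 35−17=18 defective items, 14−3=11 good items.
Subtract the second batch: 18−2=16 defective items and 11−4=7 good items.

16 defective items and 7 good items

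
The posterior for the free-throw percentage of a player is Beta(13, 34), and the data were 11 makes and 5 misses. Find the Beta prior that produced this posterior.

Beta(2, 29)

Under Beta–binomial conjugacy the posterior parameters are (a+s, b+f).
So a = 13 − 11 = 2 and b = 34 − 5 = 29.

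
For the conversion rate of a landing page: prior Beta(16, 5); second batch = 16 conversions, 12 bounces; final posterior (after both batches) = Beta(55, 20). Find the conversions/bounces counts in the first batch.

23 conversions and 3 bounces

Sequential conjugate updates are equivalent to a single update on the pooled data, so total successes = posterior α − prior α and total failures = posterior β − prior β.
Total across both batches: 55−16=39 conversions, 20−5=15 bounces.
Subtract the second batch: 39−16=23 conversions and 15−12=3 bounces.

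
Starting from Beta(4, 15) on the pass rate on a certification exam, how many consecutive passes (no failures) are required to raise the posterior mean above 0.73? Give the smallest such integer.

After k passes and 0 failures the posterior is Beta(4+k, 15), with mean (4+k)/(4+15+k).
Set (4+k)/(19+k) > 0.73 and solve: k > (0.73·19 − 4)/(1 − 0.73) = 36.556.
The smallest integer exceeding 36.556 is 37.

k = 37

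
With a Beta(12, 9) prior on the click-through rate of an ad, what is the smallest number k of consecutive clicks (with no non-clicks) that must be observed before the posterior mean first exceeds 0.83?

k = 32

After k clicks and 0 non-clicks the posterior is Beta(12+k, 9), with mean (12+k)/(12+9+k).
Set (12+k)/(21+k) > 0.83 and solve: k > (0.83·21 − 12)/(1 − 0.83) = 31.941.
The smallest integer exceeding 31.941 is 32, and checking k=32: (44)/(53) = 0.8302 > 0.83.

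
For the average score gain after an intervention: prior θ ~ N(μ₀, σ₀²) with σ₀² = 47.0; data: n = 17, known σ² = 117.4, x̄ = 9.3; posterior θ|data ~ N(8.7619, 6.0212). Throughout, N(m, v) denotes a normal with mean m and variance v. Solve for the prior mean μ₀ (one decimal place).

μ₀ = 5.1

With known observation variance, the Normal–Normal posterior has precision τ_n = τ₀ + n/σ² and mean μ_n = (τ₀μ₀ + (n/σ²)x̄)/τ_n.
Here τ₀ = 1/47.0 = 0.021277 and τ_data = 17/117.4 = 0.144804, so τ_n = 0.166081.
Rearranging for μ₀: μ₀ = (μ_n·τ_n − τ_data·x̄)/τ₀ = (8.7619·0.166081 − 0.144804·9.3) / 0.021277 = 0.108508/0.021277 ≈ 5.1.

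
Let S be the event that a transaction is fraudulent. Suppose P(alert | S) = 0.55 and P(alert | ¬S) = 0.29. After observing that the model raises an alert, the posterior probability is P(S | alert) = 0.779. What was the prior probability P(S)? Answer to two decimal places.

P(S) = 0.65

Bayes' rule in odds form gives O(S|E) = O(S)·[P(E|S)/P(E|¬S)], hence O(S) = O(S|E)/LR.
Posterior odds = 0.779/(1−0.779) = 3.5249. LR = 0.55/0.29 = 1.8966.
Prior odds = 3.5249/1.8966 = 1.8585, so P(S) = 1.8585/(1+1.8585) ≈ 0.65.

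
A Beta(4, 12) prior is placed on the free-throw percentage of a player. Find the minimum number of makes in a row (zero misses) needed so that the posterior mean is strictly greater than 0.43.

k = 6

After k makes and 0 misses the posterior is Beta(4+k, 12), with mean (4+k)/(4+12+k).
Set (4+k)/(16+k) > 0.43 and solve: k > (0.43·16 − 4)/(1 − 0.43) = 5.053.
The smallest integer exceeding 5.053 is 6.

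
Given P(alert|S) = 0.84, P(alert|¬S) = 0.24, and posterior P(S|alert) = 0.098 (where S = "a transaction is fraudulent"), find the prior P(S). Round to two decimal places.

P(S) = 0.03

Bayes' rule in odds form gives O(S|E) = O(S)·[P(E|S)/P(E|¬S)], hence O(S) = O(S|E)/LR.
Posterior odds = 0.098/(1−0.098) = 0.1086. LR = 0.84/0.24 = 3.5000.
Prior odds = 0.1086/3.5000 = 0.0310, so P(S) = 0.0310/(1+0.0310) ≈ 0.03.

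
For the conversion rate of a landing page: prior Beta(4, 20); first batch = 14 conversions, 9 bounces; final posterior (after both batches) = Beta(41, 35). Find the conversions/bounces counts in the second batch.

Because Beta–binomial updating is additive in the counts, the combined data contributed (α_post−α_prior, β_post−β_prior) successes and failures.
Total across both batches: 41−4=37 conversions, 35−20=15 bounces.
Subtract the first batch: 37−14=23 conversions and 15−9=6 bounces.

23 conversions and 6 bounces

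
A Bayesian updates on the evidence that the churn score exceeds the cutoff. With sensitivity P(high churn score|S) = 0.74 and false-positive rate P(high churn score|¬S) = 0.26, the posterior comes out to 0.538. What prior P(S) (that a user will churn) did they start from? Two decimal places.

In odds form, posterior odds = prior odds × likelihood ratio, so prior odds = posterior odds ÷ LR.
Posterior odds = 0.538/(1−0.538) = 1.1645. LR = 0.74/0.26 = 2.8462.
Prior odds = 1.1645/2.8462 = 0.4091, so P(S) = 0.4091/(1+0.4091) ≈ 0.29.

P(S) = 0.29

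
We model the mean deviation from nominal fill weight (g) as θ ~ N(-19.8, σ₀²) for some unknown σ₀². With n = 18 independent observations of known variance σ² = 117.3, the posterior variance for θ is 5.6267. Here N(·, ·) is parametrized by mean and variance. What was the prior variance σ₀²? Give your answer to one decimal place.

σ₀² = 41.2

For the Normal–Normal model with known σ², precisions add: τ_n = τ₀ + n/σ².
So 1/σ₀² = 1/5.6267 − 18/117.3 = 0.177724 − 0.153453 = 0.024271.
Hence σ₀² = 1/0.024271 ≈ 41.2.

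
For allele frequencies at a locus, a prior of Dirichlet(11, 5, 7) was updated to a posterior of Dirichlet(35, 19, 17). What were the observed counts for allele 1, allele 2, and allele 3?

For a Dirichlet(α) prior with multinomial counts c, the posterior is Dirichlet(α + c) componentwise.
Counts are posterior − prior componentwise: 35−11=24, 19−5=14, 17−7=10.

counts (24, 14, 10)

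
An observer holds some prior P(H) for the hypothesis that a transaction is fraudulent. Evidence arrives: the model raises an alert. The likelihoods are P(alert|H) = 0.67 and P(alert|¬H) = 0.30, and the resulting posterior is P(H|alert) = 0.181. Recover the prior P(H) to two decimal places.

P(H) = 0.09

Bayes' rule in odds form gives O(H|E) = O(H)·[P(E|H)/P(E|¬H)], hence O(H) = O(H|E)/LR.
Posterior odds = 0.181/(1−0.181) = 0.2210. LR = 0.67/0.30 = 2.2333.
Prior odds = 0.2210/2.2333 = 0.0990, so P(H) = 0.0990/(1+0.0990) ≈ 0.09.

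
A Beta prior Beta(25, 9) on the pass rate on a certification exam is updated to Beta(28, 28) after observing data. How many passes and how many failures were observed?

3 passes and 19 failures

Beta is conjugate to the binomial likelihood: posterior = Beta(a+s, b+f).
So s = 28 − 25 = 3 and f = 28 − 9 = 19.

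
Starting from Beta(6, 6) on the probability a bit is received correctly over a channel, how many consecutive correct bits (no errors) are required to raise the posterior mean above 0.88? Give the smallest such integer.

k = 39

After k correct bits and 0 errors the posterior is Beta(6+k, 6), with mean (6+k)/(6+6+k).
Set (6+k)/(12+k) > 0.88 and solve: k > (0.88·12 − 6)/(1 − 0.88) = 38.000.
The smallest integer exceeding 38.000 is 39, and checking k=39: (45)/(51) = 0.8824 > 0.88.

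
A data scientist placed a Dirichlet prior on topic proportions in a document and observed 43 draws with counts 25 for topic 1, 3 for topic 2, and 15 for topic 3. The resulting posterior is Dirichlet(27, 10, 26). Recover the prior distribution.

For a Dirichlet(α) prior with multinomial counts c, the posterior is Dirichlet(α + c) componentwise.
Subtract each count from the matching posterior parameter: 27−25=2, 10−3=7, 26−15=11.

Dirichlet(2, 7, 11)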